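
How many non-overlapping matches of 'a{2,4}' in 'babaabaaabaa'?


Pattern 'a{2,4}' matches between 2 and 4 consecutive a's (greedy).
String: 'babaabaaabaa'
Finding runs of a's and applying greedy matching:
  Run at pos 1: 'a' (length 1)
  Run at pos 3: 'aa' (length 2)
  Run at pos 6: 'aaa' (length 3)
  Run at pos 10: 'aa' (length 2)
Matches: ['aa', 'aaa', 'aa']
Count: 3

3


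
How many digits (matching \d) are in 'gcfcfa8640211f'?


\d matches any digit 0-9.
Scanning 'gcfcfa8640211f':
  pos 6: '8' -> DIGIT
  pos 7: '6' -> DIGIT
  pos 8: '4' -> DIGIT
  pos 9: '0' -> DIGIT
  pos 10: '2' -> DIGIT
  pos 11: '1' -> DIGIT
  pos 12: '1' -> DIGIT
Digits found: ['8', '6', '4', '0', '2', '1', '1']
Total: 7

7


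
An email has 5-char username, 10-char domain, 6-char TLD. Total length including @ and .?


An email address has format: username@domain.tld
Username length: 5
'@' character: 1
Domain length: 10
'.' character: 1
TLD length: 6
Total = 5 + 1 + 10 + 1 + 6 = 23

23


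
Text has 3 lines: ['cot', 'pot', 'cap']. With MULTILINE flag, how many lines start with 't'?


With MULTILINE flag, ^ matches the start of each line.
Lines: ['cot', 'pot', 'cap']
Checking which lines start with 't':
  Line 1: 'cot' -> no
  Line 2: 'pot' -> no
  Line 3: 'cap' -> no
Matching lines: []
Count: 0

0


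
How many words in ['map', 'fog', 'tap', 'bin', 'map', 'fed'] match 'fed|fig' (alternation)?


Alternation 'fed|fig' matches either 'fed' or 'fig'.
Checking each word:
  'map' -> no
  'fog' -> no
  'tap' -> no
  'bin' -> no
  'map' -> no
  'fed' -> MATCH
Matches: ['fed']
Count: 1

1


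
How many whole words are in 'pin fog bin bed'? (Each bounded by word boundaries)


Word boundaries (\b) mark the start/end of each word.
Text: 'pin fog bin bed'
Splitting by whitespace:
  Word 1: 'pin'
  Word 2: 'fog'
  Word 3: 'bin'
  Word 4: 'bed'
Total whole words: 4

4


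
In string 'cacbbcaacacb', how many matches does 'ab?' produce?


Pattern 'ab?' matches 'a' optionally followed by 'b'.
String: 'cacbbcaacacb'
Scanning left to right for 'a' then checking next char:
  Match 1: 'a' (a not followed by b)
  Match 2: 'a' (a not followed by b)
  Match 3: 'a' (a not followed by b)
  Match 4: 'a' (a not followed by b)
Total matches: 4

4


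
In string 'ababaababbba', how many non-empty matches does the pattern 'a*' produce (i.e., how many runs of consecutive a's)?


Pattern 'a*' matches zero or more a's. We want non-empty runs of consecutive a's.
String: 'ababaababbba'
Walking through the string to find runs of a's:
  Run 1: positions 0-0 -> 'a'
  Run 2: positions 2-2 -> 'a'
  Run 3: positions 4-5 -> 'aa'
  Run 4: positions 7-7 -> 'a'
  Run 5: positions 11-11 -> 'a'
Non-empty runs found: ['a', 'a', 'aa', 'a', 'a']
Count: 5

5


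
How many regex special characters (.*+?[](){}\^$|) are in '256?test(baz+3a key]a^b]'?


Regex special characters are: . * + ? [ ] ( ) { } \ ^ $ |
Scanning '256?test(baz+3a key]a^b]':
  pos 3: '?' -> SPECIAL
  pos 8: '(' -> SPECIAL
  pos 12: '+' -> SPECIAL
  pos 19: ']' -> SPECIAL
  pos 21: '^' -> SPECIAL
  pos 23: ']' -> SPECIAL
Special chars found: ['?', '(', '+', ']', '^', ']']
Total: 6

6


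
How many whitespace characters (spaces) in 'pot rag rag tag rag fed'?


\s matches whitespace characters (spaces, tabs, etc.).
Text: 'pot rag rag tag rag fed'
This text has 6 words separated by spaces.
Number of spaces = number of words - 1 = 6 - 1 = 5

5


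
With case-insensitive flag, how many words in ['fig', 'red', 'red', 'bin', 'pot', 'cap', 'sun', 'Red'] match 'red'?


Case-insensitive matching: compare each word's lowercase form to 'red'.
  'fig' -> lower='fig' -> no
  'red' -> lower='red' -> MATCH
  'red' -> lower='red' -> MATCH
  'bin' -> lower='bin' -> no
  'pot' -> lower='pot' -> no
  'cap' -> lower='cap' -> no
  'sun' -> lower='sun' -> no
  'Red' -> lower='red' -> MATCH
Matches: ['red', 'red', 'Red']
Count: 3

3


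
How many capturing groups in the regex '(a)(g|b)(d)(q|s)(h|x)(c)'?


To count capturing groups, count each '(' that starts a group.
Pattern: '(a)(g|b)(d)(q|s)(h|x)(c)'
Walking through the pattern:
  Position 0: '(' -> group #1
  Position 3: '(' -> group #2
  Position 8: '(' -> group #3
  Position 11: '(' -> group #4
  Position 16: '(' -> group #5
  Position 21: '(' -> group #6
Total capturing groups: 6

6


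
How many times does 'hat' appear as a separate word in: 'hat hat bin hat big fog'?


Scanning each word for exact match 'hat':
  Word 1: 'hat' -> MATCH
  Word 2: 'hat' -> MATCH
  Word 3: 'bin' -> no
  Word 4: 'hat' -> MATCH
  Word 5: 'big' -> no
  Word 6: 'fog' -> no
Total matches: 3

3


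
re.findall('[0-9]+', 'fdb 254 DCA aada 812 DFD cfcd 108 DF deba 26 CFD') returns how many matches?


Pattern '[0-9]+' finds one or more digits.
Text: 'fdb 254 DCA aada 812 DFD cfcd 108 DF deba 26 CFD'
Scanning for matches:
  Match 1: '254'
  Match 2: '812'
  Match 3: '108'
  Match 4: '26'
Total matches: 4

4


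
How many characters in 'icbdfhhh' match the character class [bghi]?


Character class [bghi] matches any of: {b, g, h, i}
Scanning string 'icbdfhhh' character by character:
  pos 0: 'i' -> MATCH
  pos 1: 'c' -> no
  pos 2: 'b' -> MATCH
  pos 3: 'd' -> no
  pos 4: 'f' -> no
  pos 5: 'h' -> MATCH
  pos 6: 'h' -> MATCH
  pos 7: 'h' -> MATCH
Total matches: 5

5


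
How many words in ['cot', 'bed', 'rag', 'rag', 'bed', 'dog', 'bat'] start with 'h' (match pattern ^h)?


Pattern ^h anchors to start of word. Check which words begin with 'h':
  'cot' -> no
  'bed' -> no
  'rag' -> no
  'rag' -> no
  'bed' -> no
  'dog' -> no
  'bat' -> no
Matching words: []
Count: 0

0


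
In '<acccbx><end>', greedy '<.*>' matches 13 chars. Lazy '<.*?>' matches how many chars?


Greedy '<.*>' tries to match as MUCH as possible.
Lazy '<.*?>' tries to match as LITTLE as possible.

String: '<acccbx><end>'
Greedy '<.*>' starts at first '<' and extends to the LAST '>': '<acccbx><end>' (13 chars)
Lazy '<.*?>' starts at first '<' and stops at the FIRST '>': '<acccbx>' (8 chars)

8


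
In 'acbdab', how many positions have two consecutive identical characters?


Looking for consecutive identical characters in 'acbdab':
  pos 0-1: 'a' vs 'c' -> different
  pos 1-2: 'c' vs 'b' -> different
  pos 2-3: 'b' vs 'd' -> different
  pos 3-4: 'd' vs 'a' -> different
  pos 4-5: 'a' vs 'b' -> different
Consecutive identical pairs: []
Count: 0

0


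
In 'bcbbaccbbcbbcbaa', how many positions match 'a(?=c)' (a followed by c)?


Lookahead 'a(?=c)' matches 'a' only when followed by 'c'.
String: 'bcbbaccbbcbbcbaa'
Checking each position where char is 'a':
  pos 4: 'a' -> MATCH (next='c')
  pos 14: 'a' -> no (next='a')
Matching positions: [4]
Count: 1

1


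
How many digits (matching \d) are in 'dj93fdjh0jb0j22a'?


\d matches any digit 0-9.
Scanning 'dj93fdjh0jb0j22a':
  pos 2: '9' -> DIGIT
  pos 3: '3' -> DIGIT
  pos 8: '0' -> DIGIT
  pos 11: '0' -> DIGIT
  pos 13: '2' -> DIGIT
  pos 14: '2' -> DIGIT
Digits found: ['9', '3', '0', '0', '2', '2']
Total: 6

6


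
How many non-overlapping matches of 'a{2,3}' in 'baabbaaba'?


Pattern 'a{2,3}' matches between 2 and 3 consecutive a's (greedy).
String: 'baabbaaba'
Finding runs of a's and applying greedy matching:
  Run at pos 1: 'aa' (length 2)
  Run at pos 5: 'aa' (length 2)
  Run at pos 8: 'a' (length 1)
Matches: ['aa', 'aa']
Count: 2

2


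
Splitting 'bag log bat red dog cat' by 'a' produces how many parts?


Splitting by 'a' breaks the string at each occurrence of the separator.
Text: 'bag log bat red dog cat'
Parts after split:
  Part 1: 'b'
  Part 2: 'g log b'
  Part 3: 't red dog c'
  Part 4: 't'
Total parts: 4

4


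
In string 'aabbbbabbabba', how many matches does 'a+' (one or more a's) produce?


Pattern 'a+' matches one or more consecutive a's.
String: 'aabbbbabbabba'
Scanning for runs of a:
  Match 1: 'aa' (length 2)
  Match 2: 'a' (length 1)
  Match 3: 'a' (length 1)
  Match 4: 'a' (length 1)
Total matches: 4

4


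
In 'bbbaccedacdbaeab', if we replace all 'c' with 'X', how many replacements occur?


re.sub('c', 'X', text) replaces every occurrence of 'c' with 'X'.
Text: 'bbbaccedacdbaeab'
Scanning for 'c':
  pos 4: 'c' -> replacement #1
  pos 5: 'c' -> replacement #2
  pos 9: 'c' -> replacement #3
Total replacements: 3

3


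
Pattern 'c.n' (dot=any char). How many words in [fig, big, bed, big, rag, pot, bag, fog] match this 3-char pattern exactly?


Pattern 'c.n' means: starts with 'c', any single char, ends with 'n'.
Checking each word (must be exactly 3 chars):
  'fig' (len=3): no
  'big' (len=3): no
  'bed' (len=3): no
  'big' (len=3): no
  'rag' (len=3): no
  'pot' (len=3): no
  'bag' (len=3): no
  'fog' (len=3): no
Matching words: []
Total: 0

0


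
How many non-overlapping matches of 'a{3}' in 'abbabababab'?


Pattern 'a{3}' matches exactly 3 consecutive a's (greedy, non-overlapping).
String: 'abbabababab'
Scanning for runs of a's:
  Run at pos 0: 'a' (length 1) -> 0 match(es)
  Run at pos 3: 'a' (length 1) -> 0 match(es)
  Run at pos 5: 'a' (length 1) -> 0 match(es)
  Run at pos 7: 'a' (length 1) -> 0 match(es)
  Run at pos 9: 'a' (length 1) -> 0 match(es)
Matches found: []
Total: 0

0


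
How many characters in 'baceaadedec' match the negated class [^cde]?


Negated class [^cde] matches any char NOT in {c, d, e}
Scanning 'baceaadedec':
  pos 0: 'b' -> MATCH
  pos 1: 'a' -> MATCH
  pos 2: 'c' -> no (excluded)
  pos 3: 'e' -> no (excluded)
  pos 4: 'a' -> MATCH
  pos 5: 'a' -> MATCH
  pos 6: 'd' -> no (excluded)
  pos 7: 'e' -> no (excluded)
  pos 8: 'd' -> no (excluded)
  pos 9: 'e' -> no (excluded)
  pos 10: 'c' -> no (excluded)
Total matches: 4

4


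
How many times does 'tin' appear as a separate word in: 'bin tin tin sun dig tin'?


Scanning each word for exact match 'tin':
  Word 1: 'bin' -> no
  Word 2: 'tin' -> MATCH
  Word 3: 'tin' -> MATCH
  Word 4: 'sun' -> no
  Word 5: 'dig' -> no
  Word 6: 'tin' -> MATCH
Total matches: 3

3


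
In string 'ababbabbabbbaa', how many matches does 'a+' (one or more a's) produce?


Pattern 'a+' matches one or more consecutive a's.
String: 'ababbabbabbbaa'
Scanning for runs of a:
  Match 1: 'a' (length 1)
  Match 2: 'a' (length 1)
  Match 3: 'a' (length 1)
  Match 4: 'a' (length 1)
  Match 5: 'aa' (length 2)
Total matches: 5

5


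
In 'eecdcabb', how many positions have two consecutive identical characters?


Looking for consecutive identical characters in 'eecdcabb':
  pos 0-1: 'e' vs 'e' -> MATCH ('ee')
  pos 1-2: 'e' vs 'c' -> different
  pos 2-3: 'c' vs 'd' -> different
  pos 3-4: 'd' vs 'c' -> different
  pos 4-5: 'c' vs 'a' -> different
  pos 5-6: 'a' vs 'b' -> different
  pos 6-7: 'b' vs 'b' -> MATCH ('bb')
Consecutive identical pairs: ['ee', 'bb']
Count: 2

2


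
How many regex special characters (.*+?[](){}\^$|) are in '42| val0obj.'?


Regex special characters are: . * + ? [ ] ( ) { } \ ^ $ |
Scanning '42| val0obj.':
  pos 2: '|' -> SPECIAL
  pos 11: '.' -> SPECIAL
Special chars found: ['|', '.']
Total: 2

2


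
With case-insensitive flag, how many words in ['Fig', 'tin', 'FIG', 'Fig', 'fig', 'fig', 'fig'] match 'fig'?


Case-insensitive matching: compare each word's lowercase form to 'fig'.
  'Fig' -> lower='fig' -> MATCH
  'tin' -> lower='tin' -> no
  'FIG' -> lower='fig' -> MATCH
  'Fig' -> lower='fig' -> MATCH
  'fig' -> lower='fig' -> MATCH
  'fig' -> lower='fig' -> MATCH
  'fig' -> lower='fig' -> MATCH
Matches: ['Fig', 'FIG', 'Fig', 'fig', 'fig', 'fig']
Count: 6

6


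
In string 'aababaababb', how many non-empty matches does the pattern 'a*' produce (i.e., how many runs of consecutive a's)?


Pattern 'a*' matches zero or more a's. We want non-empty runs of consecutive a's.
String: 'aababaababb'
Walking through the string to find runs of a's:
  Run 1: positions 0-1 -> 'aa'
  Run 2: positions 3-3 -> 'a'
  Run 3: positions 5-6 -> 'aa'
  Run 4: positions 8-8 -> 'a'
Non-empty runs found: ['aa', 'a', 'aa', 'a']
Count: 4

4


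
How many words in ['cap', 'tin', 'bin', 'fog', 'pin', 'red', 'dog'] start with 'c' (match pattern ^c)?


Pattern ^c anchors to start of word. Check which words begin with 'c':
  'cap' -> MATCH (starts with 'c')
  'tin' -> no
  'bin' -> no
  'fog' -> no
  'pin' -> no
  'red' -> no
  'dog' -> no
Matching words: ['cap']
Count: 1

1


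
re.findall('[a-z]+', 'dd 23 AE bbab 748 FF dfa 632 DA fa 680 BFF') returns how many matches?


Pattern '[a-z]+' finds one or more lowercase letters.
Text: 'dd 23 AE bbab 748 FF dfa 632 DA fa 680 BFF'
Scanning for matches:
  Match 1: 'dd'
  Match 2: 'bbab'
  Match 3: 'dfa'
  Match 4: 'fa'
Total matches: 4

4


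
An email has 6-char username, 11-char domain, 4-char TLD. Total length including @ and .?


An email address has format: username@domain.tld
Username length: 6
'@' character: 1
Domain length: 11
'.' character: 1
TLD length: 4
Total = 6 + 1 + 11 + 1 + 4 = 23

23


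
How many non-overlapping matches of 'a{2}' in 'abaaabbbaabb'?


Pattern 'a{2}' matches exactly 2 consecutive a's (greedy, non-overlapping).
String: 'abaaabbbaabb'
Scanning for runs of a's:
  Run at pos 0: 'a' (length 1) -> 0 match(es)
  Run at pos 2: 'aaa' (length 3) -> 1 match(es)
  Run at pos 8: 'aa' (length 2) -> 1 match(es)
Matches found: ['aa', 'aa']
Total: 2

2


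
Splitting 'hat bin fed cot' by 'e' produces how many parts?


Splitting by 'e' breaks the string at each occurrence of the separator.
Text: 'hat bin fed cot'
Parts after split:
  Part 1: 'hat bin f'
  Part 2: 'd cot'
Total parts: 2

2


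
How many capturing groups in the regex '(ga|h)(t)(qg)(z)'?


To count capturing groups, count each '(' that starts a group.
Pattern: '(ga|h)(t)(qg)(z)'
Walking through the pattern:
  Position 0: '(' -> group #1
  Position 6: '(' -> group #2
  Position 9: '(' -> group #3
  Position 13: '(' -> group #4
Total capturing groups: 4

4


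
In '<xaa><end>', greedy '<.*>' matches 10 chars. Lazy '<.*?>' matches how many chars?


Greedy '<.*>' tries to match as MUCH as possible.
Lazy '<.*?>' tries to match as LITTLE as possible.

String: '<xaa><end>'
Greedy '<.*>' starts at first '<' and extends to the LAST '>': '<xaa><end>' (10 chars)
Lazy '<.*?>' starts at first '<' and stops at the FIRST '>': '<xaa>' (5 chars)

5


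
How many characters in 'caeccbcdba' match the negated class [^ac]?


Negated class [^ac] matches any char NOT in {a, c}
Scanning 'caeccbcdba':
  pos 0: 'c' -> no (excluded)
  pos 1: 'a' -> no (excluded)
  pos 2: 'e' -> MATCH
  pos 3: 'c' -> no (excluded)
  pos 4: 'c' -> no (excluded)
  pos 5: 'b' -> MATCH
  pos 6: 'c' -> no (excluded)
  pos 7: 'd' -> MATCH
  pos 8: 'b' -> MATCH
  pos 9: 'a' -> no (excluded)
Total matches: 4

4


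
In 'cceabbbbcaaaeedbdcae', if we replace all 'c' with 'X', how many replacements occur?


re.sub('c', 'X', text) replaces every occurrence of 'c' with 'X'.
Text: 'cceabbbbcaaaeedbdcae'
Scanning for 'c':
  pos 0: 'c' -> replacement #1
  pos 1: 'c' -> replacement #2
  pos 8: 'c' -> replacement #3
  pos 17: 'c' -> replacement #4
Total replacements: 4

4


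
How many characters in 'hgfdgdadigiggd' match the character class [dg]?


Character class [dg] matches any of: {d, g}
Scanning string 'hgfdgdadigiggd' character by character:
  pos 0: 'h' -> no
  pos 1: 'g' -> MATCH
  pos 2: 'f' -> no
  pos 3: 'd' -> MATCH
  pos 4: 'g' -> MATCH
  pos 5: 'd' -> MATCH
  pos 6: 'a' -> no
  pos 7: 'd' -> MATCH
  pos 8: 'i' -> no
  pos 9: 'g' -> MATCH
  pos 10: 'i' -> no
  pos 11: 'g' -> MATCH
  pos 12: 'g' -> MATCH
  pos 13: 'd' -> MATCH
Total matches: 9

9


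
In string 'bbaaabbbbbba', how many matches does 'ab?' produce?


Pattern 'ab?' matches 'a' optionally followed by 'b'.
String: 'bbaaabbbbbba'
Scanning left to right for 'a' then checking next char:
  Match 1: 'a' (a not followed by b)
  Match 2: 'a' (a not followed by b)
  Match 3: 'ab' (a followed by b)
  Match 4: 'a' (a not followed by b)
Total matches: 4

4


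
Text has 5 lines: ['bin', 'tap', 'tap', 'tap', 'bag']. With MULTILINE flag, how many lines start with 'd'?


With MULTILINE flag, ^ matches the start of each line.
Lines: ['bin', 'tap', 'tap', 'tap', 'bag']
Checking which lines start with 'd':
  Line 1: 'bin' -> no
  Line 2: 'tap' -> no
  Line 3: 'tap' -> no
  Line 4: 'tap' -> no
  Line 5: 'bag' -> no
Matching lines: []
Count: 0

0


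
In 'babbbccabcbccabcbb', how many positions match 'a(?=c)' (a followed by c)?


Lookahead 'a(?=c)' matches 'a' only when followed by 'c'.
String: 'babbbccabcbccabcbb'
Checking each position where char is 'a':
  pos 1: 'a' -> no (next='b')
  pos 7: 'a' -> no (next='b')
  pos 13: 'a' -> no (next='b')
Matching positions: []
Count: 0

0


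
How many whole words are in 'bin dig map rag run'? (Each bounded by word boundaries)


Word boundaries (\b) mark the start/end of each word.
Text: 'bin dig map rag run'
Splitting by whitespace:
  Word 1: 'bin'
  Word 2: 'dig'
  Word 3: 'map'
  Word 4: 'rag'
  Word 5: 'run'
Total whole words: 5

5


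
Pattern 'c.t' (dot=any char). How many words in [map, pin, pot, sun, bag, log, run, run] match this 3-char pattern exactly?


Pattern 'c.t' means: starts with 'c', any single char, ends with 't'.
Checking each word (must be exactly 3 chars):
  'map' (len=3): no
  'pin' (len=3): no
  'pot' (len=3): no
  'sun' (len=3): no
  'bag' (len=3): no
  'log' (len=3): no
  'run' (len=3): no
  'run' (len=3): no
Matching words: []
Total: 0

0


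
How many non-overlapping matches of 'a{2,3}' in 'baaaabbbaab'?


Pattern 'a{2,3}' matches between 2 and 3 consecutive a's (greedy).
String: 'baaaabbbaab'
Finding runs of a's and applying greedy matching:
  Run at pos 1: 'aaaa' (length 4)
  Run at pos 8: 'aa' (length 2)
Matches: ['aaa', 'aa']
Count: 2

2


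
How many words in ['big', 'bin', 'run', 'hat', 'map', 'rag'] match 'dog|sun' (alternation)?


Alternation 'dog|sun' matches either 'dog' or 'sun'.
Checking each word:
  'big' -> no
  'bin' -> no
  'run' -> no
  'hat' -> no
  'map' -> no
  'rag' -> no
Matches: []
Count: 0

0


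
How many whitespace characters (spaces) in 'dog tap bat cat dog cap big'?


\s matches whitespace characters (spaces, tabs, etc.).
Text: 'dog tap bat cat dog cap big'
This text has 7 words separated by spaces.
Number of spaces = number of words - 1 = 7 - 1 = 6

6


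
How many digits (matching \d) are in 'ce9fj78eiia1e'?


\d matches any digit 0-9.
Scanning 'ce9fj78eiia1e':
  pos 2: '9' -> DIGIT
  pos 5: '7' -> DIGIT
  pos 6: '8' -> DIGIT
  pos 11: '1' -> DIGIT
Digits found: ['9', '7', '8', '1']
Total: 4

4


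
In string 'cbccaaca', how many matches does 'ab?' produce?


Pattern 'ab?' matches 'a' optionally followed by 'b'.
String: 'cbccaaca'
Scanning left to right for 'a' then checking next char:
  Match 1: 'a' (a not followed by b)
  Match 2: 'a' (a not followed by b)
  Match 3: 'a' (a not followed by b)
Total matches: 3

3


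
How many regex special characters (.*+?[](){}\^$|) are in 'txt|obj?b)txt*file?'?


Regex special characters are: . * + ? [ ] ( ) { } \ ^ $ |
Scanning 'txt|obj?b)txt*file?':
  pos 3: '|' -> SPECIAL
  pos 7: '?' -> SPECIAL
  pos 9: ')' -> SPECIAL
  pos 13: '*' -> SPECIAL
  pos 18: '?' -> SPECIAL
Special chars found: ['|', '?', ')', '*', '?']
Total: 5

5


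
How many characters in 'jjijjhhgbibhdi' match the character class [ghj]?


Character class [ghj] matches any of: {g, h, j}
Scanning string 'jjijjhhgbibhdi' character by character:
  pos 0: 'j' -> MATCH
  pos 1: 'j' -> MATCH
  pos 2: 'i' -> no
  pos 3: 'j' -> MATCH
  pos 4: 'j' -> MATCH
  pos 5: 'h' -> MATCH
  pos 6: 'h' -> MATCH
  pos 7: 'g' -> MATCH
  pos 8: 'b' -> no
  pos 9: 'i' -> no
  pos 10: 'b' -> no
  pos 11: 'h' -> MATCH
  pos 12: 'd' -> no
  pos 13: 'i' -> no
Total matches: 8

8


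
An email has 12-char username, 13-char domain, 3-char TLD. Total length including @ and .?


An email address has format: username@domain.tld
Username length: 12
'@' character: 1
Domain length: 13
'.' character: 1
TLD length: 3
Total = 12 + 1 + 13 + 1 + 3 = 30

30


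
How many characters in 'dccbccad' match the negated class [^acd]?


Negated class [^acd] matches any char NOT in {a, c, d}
Scanning 'dccbccad':
  pos 0: 'd' -> no (excluded)
  pos 1: 'c' -> no (excluded)
  pos 2: 'c' -> no (excluded)
  pos 3: 'b' -> MATCH
  pos 4: 'c' -> no (excluded)
  pos 5: 'c' -> no (excluded)
  pos 6: 'a' -> no (excluded)
  pos 7: 'd' -> no (excluded)
Total matches: 1

1


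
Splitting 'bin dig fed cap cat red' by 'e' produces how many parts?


Splitting by 'e' breaks the string at each occurrence of the separator.
Text: 'bin dig fed cap cat red'
Parts after split:
  Part 1: 'bin dig f'
  Part 2: 'd cap cat r'
  Part 3: 'd'
Total parts: 3

3


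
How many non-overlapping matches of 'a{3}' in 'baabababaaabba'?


Pattern 'a{3}' matches exactly 3 consecutive a's (greedy, non-overlapping).
String: 'baabababaaabba'
Scanning for runs of a's:
  Run at pos 1: 'aa' (length 2) -> 0 match(es)
  Run at pos 4: 'a' (length 1) -> 0 match(es)
  Run at pos 6: 'a' (length 1) -> 0 match(es)
  Run at pos 8: 'aaa' (length 3) -> 1 match(es)
  Run at pos 13: 'a' (length 1) -> 0 match(es)
Matches found: ['aaa']
Total: 1

1


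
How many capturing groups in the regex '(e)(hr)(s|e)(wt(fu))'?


To count capturing groups, count each '(' that starts a group.
Pattern: '(e)(hr)(s|e)(wt(fu))'
Walking through the pattern:
  Position 0: '(' -> group #1
  Position 3: '(' -> group #2
  Position 7: '(' -> group #3
  Position 12: '(' -> group #4
  Position 15: '(' -> group #5
Total capturing groups: 5

5


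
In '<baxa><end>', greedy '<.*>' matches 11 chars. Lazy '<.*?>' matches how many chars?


Greedy '<.*>' tries to match as MUCH as possible.
Lazy '<.*?>' tries to match as LITTLE as possible.

String: '<baxa><end>'
Greedy '<.*>' starts at first '<' and extends to the LAST '>': '<baxa><end>' (11 chars)
Lazy '<.*?>' starts at first '<' and stops at the FIRST '>': '<baxa>' (6 chars)

6


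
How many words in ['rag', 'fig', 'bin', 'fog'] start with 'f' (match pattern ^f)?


Pattern ^f anchors to start of word. Check which words begin with 'f':
  'rag' -> no
  'fig' -> MATCH (starts with 'f')
  'bin' -> no
  'fog' -> MATCH (starts with 'f')
Matching words: ['fig', 'fog']
Count: 2

2


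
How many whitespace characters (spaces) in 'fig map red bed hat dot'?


\s matches whitespace characters (spaces, tabs, etc.).
Text: 'fig map red bed hat dot'
This text has 6 words separated by spaces.
Number of spaces = number of words - 1 = 6 - 1 = 5

5


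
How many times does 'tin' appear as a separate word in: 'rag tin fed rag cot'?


Scanning each word for exact match 'tin':
  Word 1: 'rag' -> no
  Word 2: 'tin' -> MATCH
  Word 3: 'fed' -> no
  Word 4: 'rag' -> no
  Word 5: 'cot' -> no
Total matches: 1

1


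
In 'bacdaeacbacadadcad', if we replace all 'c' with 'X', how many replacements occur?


re.sub('c', 'X', text) replaces every occurrence of 'c' with 'X'.
Text: 'bacdaeacbacadadcad'
Scanning for 'c':
  pos 2: 'c' -> replacement #1
  pos 7: 'c' -> replacement #2
  pos 10: 'c' -> replacement #3
  pos 15: 'c' -> replacement #4
Total replacements: 4

4


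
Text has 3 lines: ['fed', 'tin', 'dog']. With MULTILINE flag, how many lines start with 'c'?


With MULTILINE flag, ^ matches the start of each line.
Lines: ['fed', 'tin', 'dog']
Checking which lines start with 'c':
  Line 1: 'fed' -> no
  Line 2: 'tin' -> no
  Line 3: 'dog' -> no
Matching lines: []
Count: 0

0


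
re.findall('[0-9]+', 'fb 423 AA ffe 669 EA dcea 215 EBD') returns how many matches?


Pattern '[0-9]+' finds one or more digits.
Text: 'fb 423 AA ffe 669 EA dcea 215 EBD'
Scanning for matches:
  Match 1: '423'
  Match 2: '669'
  Match 3: '215'
Total matches: 3

3


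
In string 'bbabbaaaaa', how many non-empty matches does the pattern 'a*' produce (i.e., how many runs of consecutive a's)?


Pattern 'a*' matches zero or more a's. We want non-empty runs of consecutive a's.
String: 'bbabbaaaaa'
Walking through the string to find runs of a's:
  Run 1: positions 2-2 -> 'a'
  Run 2: positions 5-9 -> 'aaaaa'
Non-empty runs found: ['a', 'aaaaa']
Count: 2

2


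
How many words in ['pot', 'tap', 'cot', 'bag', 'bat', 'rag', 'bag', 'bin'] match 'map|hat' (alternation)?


Alternation 'map|hat' matches either 'map' or 'hat'.
Checking each word:
  'pot' -> no
  'tap' -> no
  'cot' -> no
  'bag' -> no
  'bat' -> no
  'rag' -> no
  'bag' -> no
  'bin' -> no
Matches: []
Count: 0

0


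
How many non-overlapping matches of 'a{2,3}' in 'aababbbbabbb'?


Pattern 'a{2,3}' matches between 2 and 3 consecutive a's (greedy).
String: 'aababbbbabbb'
Finding runs of a's and applying greedy matching:
  Run at pos 0: 'aa' (length 2)
  Run at pos 3: 'a' (length 1)
  Run at pos 8: 'a' (length 1)
Matches: ['aa']
Count: 1

1


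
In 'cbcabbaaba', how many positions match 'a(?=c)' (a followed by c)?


Lookahead 'a(?=c)' matches 'a' only when followed by 'c'.
String: 'cbcabbaaba'
Checking each position where char is 'a':
  pos 3: 'a' -> no (next='b')
  pos 6: 'a' -> no (next='a')
  pos 7: 'a' -> no (next='b')
Matching positions: []
Count: 0

0


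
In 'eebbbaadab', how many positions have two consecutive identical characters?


Looking for consecutive identical characters in 'eebbbaadab':
  pos 0-1: 'e' vs 'e' -> MATCH ('ee')
  pos 1-2: 'e' vs 'b' -> different
  pos 2-3: 'b' vs 'b' -> MATCH ('bb')
  pos 3-4: 'b' vs 'b' -> MATCH ('bb')
  pos 4-5: 'b' vs 'a' -> different
  pos 5-6: 'a' vs 'a' -> MATCH ('aa')
  pos 6-7: 'a' vs 'd' -> different
  pos 7-8: 'd' vs 'a' -> different
  pos 8-9: 'a' vs 'b' -> different
Consecutive identical pairs: ['ee', 'bb', 'bb', 'aa']
Count: 4

4


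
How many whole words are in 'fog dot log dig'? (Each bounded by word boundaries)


Word boundaries (\b) mark the start/end of each word.
Text: 'fog dot log dig'
Splitting by whitespace:
  Word 1: 'fog'
  Word 2: 'dot'
  Word 3: 'log'
  Word 4: 'dig'
Total whole words: 4

4


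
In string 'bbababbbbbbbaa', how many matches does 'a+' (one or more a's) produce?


Pattern 'a+' matches one or more consecutive a's.
String: 'bbababbbbbbbaa'
Scanning for runs of a:
  Match 1: 'a' (length 1)
  Match 2: 'a' (length 1)
  Match 3: 'aa' (length 2)
Total matches: 3

3


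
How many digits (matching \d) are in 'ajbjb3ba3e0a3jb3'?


\d matches any digit 0-9.
Scanning 'ajbjb3ba3e0a3jb3':
  pos 5: '3' -> DIGIT
  pos 8: '3' -> DIGIT
  pos 10: '0' -> DIGIT
  pos 12: '3' -> DIGIT
  pos 15: '3' -> DIGIT
Digits found: ['3', '3', '0', '3', '3']
Total: 5

5


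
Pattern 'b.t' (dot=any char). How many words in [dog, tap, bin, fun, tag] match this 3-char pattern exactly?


Pattern 'b.t' means: starts with 'b', any single char, ends with 't'.
Checking each word (must be exactly 3 chars):
  'dog' (len=3): no
  'tap' (len=3): no
  'bin' (len=3): no
  'fun' (len=3): no
  'tag' (len=3): no
Matching words: []
Total: 0

0


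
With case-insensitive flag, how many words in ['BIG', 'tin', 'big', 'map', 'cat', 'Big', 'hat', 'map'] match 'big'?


Case-insensitive matching: compare each word's lowercase form to 'big'.
  'BIG' -> lower='big' -> MATCH
  'tin' -> lower='tin' -> no
  'big' -> lower='big' -> MATCH
  'map' -> lower='map' -> no
  'cat' -> lower='cat' -> no
  'Big' -> lower='big' -> MATCH
  'hat' -> lower='hat' -> no
  'map' -> lower='map' -> no
Matches: ['BIG', 'big', 'Big']
Count: 3

3


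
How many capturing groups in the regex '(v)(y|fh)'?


To count capturing groups, count each '(' that starts a group.
Pattern: '(v)(y|fh)'
Walking through the pattern:
  Position 0: '(' -> group #1
  Position 3: '(' -> group #2
Total capturing groups: 2

2


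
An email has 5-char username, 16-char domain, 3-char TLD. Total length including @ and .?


An email address has format: username@domain.tld
Username length: 5
'@' character: 1
Domain length: 16
'.' character: 1
TLD length: 3
Total = 5 + 1 + 16 + 1 + 3 = 26

26


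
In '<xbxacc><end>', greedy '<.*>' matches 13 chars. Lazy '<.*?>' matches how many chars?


Greedy '<.*>' tries to match as MUCH as possible.
Lazy '<.*?>' tries to match as LITTLE as possible.

String: '<xbxacc><end>'
Greedy '<.*>' starts at first '<' and extends to the LAST '>': '<xbxacc><end>' (13 chars)
Lazy '<.*?>' starts at first '<' and stops at the FIRST '>': '<xbxacc>' (8 chars)

8


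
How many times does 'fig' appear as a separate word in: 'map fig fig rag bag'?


Scanning each word for exact match 'fig':
  Word 1: 'map' -> no
  Word 2: 'fig' -> MATCH
  Word 3: 'fig' -> MATCH
  Word 4: 'rag' -> no
  Word 5: 'bag' -> no
Total matches: 2

2


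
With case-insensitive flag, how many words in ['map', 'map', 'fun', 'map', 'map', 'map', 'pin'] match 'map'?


Case-insensitive matching: compare each word's lowercase form to 'map'.
  'map' -> lower='map' -> MATCH
  'map' -> lower='map' -> MATCH
  'fun' -> lower='fun' -> no
  'map' -> lower='map' -> MATCH
  'map' -> lower='map' -> MATCH
  'map' -> lower='map' -> MATCH
  'pin' -> lower='pin' -> no
Matches: ['map', 'map', 'map', 'map', 'map']
Count: 5

5


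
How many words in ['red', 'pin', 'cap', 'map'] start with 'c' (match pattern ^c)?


Pattern ^c anchors to start of word. Check which words begin with 'c':
  'red' -> no
  'pin' -> no
  'cap' -> MATCH (starts with 'c')
  'map' -> no
Matching words: ['cap']
Count: 1

1


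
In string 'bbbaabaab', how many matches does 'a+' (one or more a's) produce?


Pattern 'a+' matches one or more consecutive a's.
String: 'bbbaabaab'
Scanning for runs of a:
  Match 1: 'aa' (length 2)
  Match 2: 'aa' (length 2)
Total matches: 2

2


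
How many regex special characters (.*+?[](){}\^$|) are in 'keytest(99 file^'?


Regex special characters are: . * + ? [ ] ( ) { } \ ^ $ |
Scanning 'keytest(99 file^':
  pos 7: '(' -> SPECIAL
  pos 15: '^' -> SPECIAL
Special chars found: ['(', '^']
Total: 2

2


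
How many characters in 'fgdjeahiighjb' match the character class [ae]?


Character class [ae] matches any of: {a, e}
Scanning string 'fgdjeahiighjb' character by character:
  pos 0: 'f' -> no
  pos 1: 'g' -> no
  pos 2: 'd' -> no
  pos 3: 'j' -> no
  pos 4: 'e' -> MATCH
  pos 5: 'a' -> MATCH
  pos 6: 'h' -> no
  pos 7: 'i' -> no
  pos 8: 'i' -> no
  pos 9: 'g' -> no
  pos 10: 'h' -> no
  pos 11: 'j' -> no
  pos 12: 'b' -> no
Total matches: 2

2


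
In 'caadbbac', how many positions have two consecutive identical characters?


Looking for consecutive identical characters in 'caadbbac':
  pos 0-1: 'c' vs 'a' -> different
  pos 1-2: 'a' vs 'a' -> MATCH ('aa')
  pos 2-3: 'a' vs 'd' -> different
  pos 3-4: 'd' vs 'b' -> different
  pos 4-5: 'b' vs 'b' -> MATCH ('bb')
  pos 5-6: 'b' vs 'a' -> different
  pos 6-7: 'a' vs 'c' -> different
Consecutive identical pairs: ['aa', 'bb']
Count: 2

2


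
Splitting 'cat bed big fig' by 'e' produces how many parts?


Splitting by 'e' breaks the string at each occurrence of the separator.
Text: 'cat bed big fig'
Parts after split:
  Part 1: 'cat b'
  Part 2: 'd big fig'
Total parts: 2

2


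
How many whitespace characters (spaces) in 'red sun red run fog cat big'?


\s matches whitespace characters (spaces, tabs, etc.).
Text: 'red sun red run fog cat big'
This text has 7 words separated by spaces.
Number of spaces = number of words - 1 = 7 - 1 = 6

6


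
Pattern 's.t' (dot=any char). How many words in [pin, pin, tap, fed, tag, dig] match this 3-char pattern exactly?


Pattern 's.t' means: starts with 's', any single char, ends with 't'.
Checking each word (must be exactly 3 chars):
  'pin' (len=3): no
  'pin' (len=3): no
  'tap' (len=3): no
  'fed' (len=3): no
  'tag' (len=3): no
  'dig' (len=3): no
Matching words: []
Total: 0

0


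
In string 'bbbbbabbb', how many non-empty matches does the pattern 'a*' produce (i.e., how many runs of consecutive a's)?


Pattern 'a*' matches zero or more a's. We want non-empty runs of consecutive a's.
String: 'bbbbbabbb'
Walking through the string to find runs of a's:
  Run 1: positions 5-5 -> 'a'
Non-empty runs found: ['a']
Count: 1

1


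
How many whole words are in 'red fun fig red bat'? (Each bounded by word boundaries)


Word boundaries (\b) mark the start/end of each word.
Text: 'red fun fig red bat'
Splitting by whitespace:
  Word 1: 'red'
  Word 2: 'fun'
  Word 3: 'fig'
  Word 4: 'red'
  Word 5: 'bat'
Total whole words: 5

5


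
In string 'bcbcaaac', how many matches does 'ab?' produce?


Pattern 'ab?' matches 'a' optionally followed by 'b'.
String: 'bcbcaaac'
Scanning left to right for 'a' then checking next char:
  Match 1: 'a' (a not followed by b)
  Match 2: 'a' (a not followed by b)
  Match 3: 'a' (a not followed by b)
Total matches: 3

3


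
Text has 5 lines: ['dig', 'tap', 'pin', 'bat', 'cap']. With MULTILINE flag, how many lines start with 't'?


With MULTILINE flag, ^ matches the start of each line.
Lines: ['dig', 'tap', 'pin', 'bat', 'cap']
Checking which lines start with 't':
  Line 1: 'dig' -> no
  Line 2: 'tap' -> MATCH
  Line 3: 'pin' -> no
  Line 4: 'bat' -> no
  Line 5: 'cap' -> no
Matching lines: ['tap']
Count: 1

1


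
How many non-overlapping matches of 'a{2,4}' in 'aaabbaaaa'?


Pattern 'a{2,4}' matches between 2 and 4 consecutive a's (greedy).
String: 'aaabbaaaa'
Finding runs of a's and applying greedy matching:
  Run at pos 0: 'aaa' (length 3)
  Run at pos 5: 'aaaa' (length 4)
Matches: ['aaa', 'aaaa']
Count: 2

2


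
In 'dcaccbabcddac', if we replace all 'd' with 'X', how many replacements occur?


re.sub('d', 'X', text) replaces every occurrence of 'd' with 'X'.
Text: 'dcaccbabcddac'
Scanning for 'd':
  pos 0: 'd' -> replacement #1
  pos 9: 'd' -> replacement #2
  pos 10: 'd' -> replacement #3
Total replacements: 3

3


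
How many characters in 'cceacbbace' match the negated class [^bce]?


Negated class [^bce] matches any char NOT in {b, c, e}
Scanning 'cceacbbace':
  pos 0: 'c' -> no (excluded)
  pos 1: 'c' -> no (excluded)
  pos 2: 'e' -> no (excluded)
  pos 3: 'a' -> MATCH
  pos 4: 'c' -> no (excluded)
  pos 5: 'b' -> no (excluded)
  pos 6: 'b' -> no (excluded)
  pos 7: 'a' -> MATCH
  pos 8: 'c' -> no (excluded)
  pos 9: 'e' -> no (excluded)
Total matches: 2

2


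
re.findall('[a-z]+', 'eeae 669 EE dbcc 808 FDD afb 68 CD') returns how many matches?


Pattern '[a-z]+' finds one or more lowercase letters.
Text: 'eeae 669 EE dbcc 808 FDD afb 68 CD'
Scanning for matches:
  Match 1: 'eeae'
  Match 2: 'dbcc'
  Match 3: 'afb'
Total matches: 3

3


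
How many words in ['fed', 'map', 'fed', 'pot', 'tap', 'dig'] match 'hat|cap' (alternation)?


Alternation 'hat|cap' matches either 'hat' or 'cap'.
Checking each word:
  'fed' -> no
  'map' -> no
  'fed' -> no
  'pot' -> no
  'tap' -> no
  'dig' -> no
Matches: []
Count: 0

0


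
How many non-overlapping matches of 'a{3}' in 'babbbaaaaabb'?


Pattern 'a{3}' matches exactly 3 consecutive a's (greedy, non-overlapping).
String: 'babbbaaaaabb'
Scanning for runs of a's:
  Run at pos 1: 'a' (length 1) -> 0 match(es)
  Run at pos 5: 'aaaaa' (length 5) -> 1 match(es)
Matches found: ['aaa']
Total: 1

1


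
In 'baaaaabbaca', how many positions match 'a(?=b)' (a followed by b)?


Lookahead 'a(?=b)' matches 'a' only when followed by 'b'.
String: 'baaaaabbaca'
Checking each position where char is 'a':
  pos 1: 'a' -> no (next='a')
  pos 2: 'a' -> no (next='a')
  pos 3: 'a' -> no (next='a')
  pos 4: 'a' -> no (next='a')
  pos 5: 'a' -> MATCH (next='b')
  pos 8: 'a' -> no (next='c')
Matching positions: [5]
Count: 1

1


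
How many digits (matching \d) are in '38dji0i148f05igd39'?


\d matches any digit 0-9.
Scanning '38dji0i148f05igd39':
  pos 0: '3' -> DIGIT
  pos 1: '8' -> DIGIT
  pos 5: '0' -> DIGIT
  pos 7: '1' -> DIGIT
  pos 8: '4' -> DIGIT
  pos 9: '8' -> DIGIT
  pos 11: '0' -> DIGIT
  pos 12: '5' -> DIGIT
  pos 16: '3' -> DIGIT
  pos 17: '9' -> DIGIT
Digits found: ['3', '8', '0', '1', '4', '8', '0', '5', '3', '9']
Total: 10

10


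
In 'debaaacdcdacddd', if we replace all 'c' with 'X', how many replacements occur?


re.sub('c', 'X', text) replaces every occurrence of 'c' with 'X'.
Text: 'debaaacdcdacddd'
Scanning for 'c':
  pos 6: 'c' -> replacement #1
  pos 8: 'c' -> replacement #2
  pos 11: 'c' -> replacement #3
Total replacements: 3

3


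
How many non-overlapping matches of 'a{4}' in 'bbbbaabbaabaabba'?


Pattern 'a{4}' matches exactly 4 consecutive a's (greedy, non-overlapping).
String: 'bbbbaabbaabaabba'
Scanning for runs of a's:
  Run at pos 4: 'aa' (length 2) -> 0 match(es)
  Run at pos 8: 'aa' (length 2) -> 0 match(es)
  Run at pos 11: 'aa' (length 2) -> 0 match(es)
  Run at pos 15: 'a' (length 1) -> 0 match(es)
Matches found: []
Total: 0

0


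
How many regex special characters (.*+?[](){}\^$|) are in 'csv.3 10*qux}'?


Regex special characters are: . * + ? [ ] ( ) { } \ ^ $ |
Scanning 'csv.3 10*qux}':
  pos 3: '.' -> SPECIAL
  pos 8: '*' -> SPECIAL
  pos 12: '}' -> SPECIAL
Special chars found: ['.', '*', '}']
Total: 3

3


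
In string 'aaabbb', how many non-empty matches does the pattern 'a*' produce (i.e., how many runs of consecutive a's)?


Pattern 'a*' matches zero or more a's. We want non-empty runs of consecutive a's.
String: 'aaabbb'
Walking through the string to find runs of a's:
  Run 1: positions 0-2 -> 'aaa'
Non-empty runs found: ['aaa']
Count: 1

1


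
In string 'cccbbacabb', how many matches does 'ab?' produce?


Pattern 'ab?' matches 'a' optionally followed by 'b'.
String: 'cccbbacabb'
Scanning left to right for 'a' then checking next char:
  Match 1: 'a' (a not followed by b)
  Match 2: 'ab' (a followed by b)
Total matches: 2

2


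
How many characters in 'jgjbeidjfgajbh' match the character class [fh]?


Character class [fh] matches any of: {f, h}
Scanning string 'jgjbeidjfgajbh' character by character:
  pos 0: 'j' -> no
  pos 1: 'g' -> no
  pos 2: 'j' -> no
  pos 3: 'b' -> no
  pos 4: 'e' -> no
  pos 5: 'i' -> no
  pos 6: 'd' -> no
  pos 7: 'j' -> no
  pos 8: 'f' -> MATCH
  pos 9: 'g' -> no
  pos 10: 'a' -> no
  pos 11: 'j' -> no
  pos 12: 'b' -> no
  pos 13: 'h' -> MATCH
Total matches: 2

2


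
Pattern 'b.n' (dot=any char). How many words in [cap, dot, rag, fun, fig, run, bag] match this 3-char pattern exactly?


Pattern 'b.n' means: starts with 'b', any single char, ends with 'n'.
Checking each word (must be exactly 3 chars):
  'cap' (len=3): no
  'dot' (len=3): no
  'rag' (len=3): no
  'fun' (len=3): no
  'fig' (len=3): no
  'run' (len=3): no
  'bag' (len=3): no
Matching words: []
Total: 0

0


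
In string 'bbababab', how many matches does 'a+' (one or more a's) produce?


Pattern 'a+' matches one or more consecutive a's.
String: 'bbababab'
Scanning for runs of a:
  Match 1: 'a' (length 1)
  Match 2: 'a' (length 1)
  Match 3: 'a' (length 1)
Total matches: 3

3


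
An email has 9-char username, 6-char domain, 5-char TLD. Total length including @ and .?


An email address has format: username@domain.tld
Username length: 9
'@' character: 1
Domain length: 6
'.' character: 1
TLD length: 5
Total = 9 + 1 + 6 + 1 + 5 = 22

22


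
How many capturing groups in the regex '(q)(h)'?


To count capturing groups, count each '(' that starts a group.
Pattern: '(q)(h)'
Walking through the pattern:
  Position 0: '(' -> group #1
  Position 3: '(' -> group #2
Total capturing groups: 2

2


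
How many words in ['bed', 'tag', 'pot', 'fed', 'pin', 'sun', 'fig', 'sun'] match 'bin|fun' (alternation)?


Alternation 'bin|fun' matches either 'bin' or 'fun'.
Checking each word:
  'bed' -> no
  'tag' -> no
  'pot' -> no
  'fed' -> no
  'pin' -> no
  'sun' -> no
  'fig' -> no
  'sun' -> no
Matches: []
Count: 0

0


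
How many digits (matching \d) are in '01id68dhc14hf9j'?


\d matches any digit 0-9.
Scanning '01id68dhc14hf9j':
  pos 0: '0' -> DIGIT
  pos 1: '1' -> DIGIT
  pos 4: '6' -> DIGIT
  pos 5: '8' -> DIGIT
  pos 9: '1' -> DIGIT
  pos 10: '4' -> DIGIT
  pos 13: '9' -> DIGIT
Digits found: ['0', '1', '6', '8', '1', '4', '9']
Total: 7

7
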